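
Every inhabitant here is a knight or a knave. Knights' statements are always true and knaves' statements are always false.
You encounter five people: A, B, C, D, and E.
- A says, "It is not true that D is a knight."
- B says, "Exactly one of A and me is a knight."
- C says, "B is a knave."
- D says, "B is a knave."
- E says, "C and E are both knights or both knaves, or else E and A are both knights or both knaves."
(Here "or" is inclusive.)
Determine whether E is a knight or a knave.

Consistent assignments: {A=knave, B=knave, C=knight, D=knight, E=knight}
In every consistent assignment, E is a knight.

E is a knight.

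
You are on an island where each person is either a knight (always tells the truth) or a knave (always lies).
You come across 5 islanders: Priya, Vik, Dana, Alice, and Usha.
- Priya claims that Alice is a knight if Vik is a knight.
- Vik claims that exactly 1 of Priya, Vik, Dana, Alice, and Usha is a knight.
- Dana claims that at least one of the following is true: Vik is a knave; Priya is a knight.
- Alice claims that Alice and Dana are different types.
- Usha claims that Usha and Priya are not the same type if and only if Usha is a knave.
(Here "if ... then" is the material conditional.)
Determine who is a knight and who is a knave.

Priya is a knave; "Alice is a knight if Vik is a knight" is false, as required.
Vik (knight): "exactly 1 of Priya, Vik, Dana, Alice, and Usha is a knight" — True. ✓
As a knave, Dana's statement "at least one of the following is true: Vik is a knave; Priya is a knight" should be false; it is.
Alice is a knave, so "Alice and Dana are different types" must be false — and it is.
Usha is a knave, so "Usha and Priya are not the same type if and only if Usha is a knave" must be false — and it is.

Knights: Vik. Knaves: Priya, Dana, Alice, and Usha.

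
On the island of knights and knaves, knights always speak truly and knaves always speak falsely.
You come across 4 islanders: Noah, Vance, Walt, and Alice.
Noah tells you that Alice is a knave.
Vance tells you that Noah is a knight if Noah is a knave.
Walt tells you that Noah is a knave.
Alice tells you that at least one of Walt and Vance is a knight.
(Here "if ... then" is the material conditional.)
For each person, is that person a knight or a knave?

Knights: Walt and Alice. Knaves: Noah and Vance.

Noah is a knave, so "Alice is a knave" must be False — and it is.
Vance is a knave; "Noah is a knight if Noah is a knave" is False, as required.
Walt (knight): "Noah is a knave" — True. ✓
Alice is a knight, so "at least one of Walt and Vance is a knight" must be True — and it is.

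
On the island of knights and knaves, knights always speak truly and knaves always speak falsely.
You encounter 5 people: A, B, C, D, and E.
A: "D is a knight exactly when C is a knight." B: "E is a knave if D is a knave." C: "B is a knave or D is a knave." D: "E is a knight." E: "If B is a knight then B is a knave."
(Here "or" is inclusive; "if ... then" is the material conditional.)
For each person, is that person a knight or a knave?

Suppose A is a knight. Then A's statement "D is a knight exactly when C is a knight" would have to be true. Checking the 16 ways to assign the others, none is consistent with every speaker.
(For instance, with B=knight, C=knight, D=knave, E=knave, A's claim "D is a knight exactly when C is a knight" comes out false where it would need to be true.)
So A must be a knave, making "D is a knight exactly when C is a knight" false. Taking A=knave, B=knight, C=knight, D=knave, E=knave, each remaining statement checks out:
  B (knight): "E is a knave if D is a knave" — true. ✓
  C (knight): "B is a knave or D is a knave" — true. ✓
  D (knave): "E is a knight" — false. ✓
  E (knave): "if B is a knight then B is a knave" — false. ✓
This is the unique consistent assignment.

A is a knave, B is a knight, C is a knight, D is a knave, and E is a knave.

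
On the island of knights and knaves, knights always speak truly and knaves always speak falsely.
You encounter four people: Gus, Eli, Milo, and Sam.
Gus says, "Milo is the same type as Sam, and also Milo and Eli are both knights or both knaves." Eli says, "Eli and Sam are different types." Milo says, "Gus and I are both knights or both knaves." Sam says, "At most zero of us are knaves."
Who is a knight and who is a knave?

Gus is a knight, Eli is a knave, Milo is a knave, and Sam is a knave.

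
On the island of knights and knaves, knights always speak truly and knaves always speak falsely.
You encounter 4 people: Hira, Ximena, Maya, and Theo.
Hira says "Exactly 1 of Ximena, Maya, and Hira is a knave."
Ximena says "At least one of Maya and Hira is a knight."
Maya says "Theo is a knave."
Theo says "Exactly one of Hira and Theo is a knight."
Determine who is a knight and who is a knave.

Knights: Theo. Knaves: Hira, Ximena, and Maya.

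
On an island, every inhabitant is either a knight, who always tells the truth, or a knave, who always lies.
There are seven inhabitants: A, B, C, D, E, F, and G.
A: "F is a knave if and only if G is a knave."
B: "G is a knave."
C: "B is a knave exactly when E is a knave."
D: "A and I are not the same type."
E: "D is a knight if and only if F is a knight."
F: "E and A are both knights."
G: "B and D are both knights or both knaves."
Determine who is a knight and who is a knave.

A is a knave, B is a knave, C is a knave, D is a knave, E is a knight, F is a knave, and G is a knight.

As a knave, A's statement "F is a knave if and only if G is a knave" should be false; it is.
B is a knave; "G is a knave" is false, as required.
C is a knave, and the claim "B is a knave exactly when E is a knave" is indeed false.
D is a knave, so "A and I are not the same type" must be false — and it is.
E is a knight; "D is a knight if and only if F is a knight" is true, as required.
As a knave, F's statement "E and A are both knights" should be false; it is.
G is a knight, so "B and D are both knights or both knaves" must be true — and it is.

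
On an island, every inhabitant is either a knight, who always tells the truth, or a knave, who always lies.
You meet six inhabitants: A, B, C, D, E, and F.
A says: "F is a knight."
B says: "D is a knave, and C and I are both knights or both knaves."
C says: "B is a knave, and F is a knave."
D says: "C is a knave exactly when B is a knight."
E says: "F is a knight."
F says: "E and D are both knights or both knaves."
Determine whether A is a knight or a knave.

A is a knave.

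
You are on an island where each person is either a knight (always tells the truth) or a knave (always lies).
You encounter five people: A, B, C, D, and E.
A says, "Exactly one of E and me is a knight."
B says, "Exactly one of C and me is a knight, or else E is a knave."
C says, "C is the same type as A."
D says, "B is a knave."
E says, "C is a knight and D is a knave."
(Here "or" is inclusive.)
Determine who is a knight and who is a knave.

A is a knight, B is a knight, C is a knave, D is a knave, and E is a knave.

A is a knight, and the claim "exactly one of E and me is a knight" is indeed true.
B is a knight; "exactly one of C and me is a knight, or else E is a knave" is true, as required.
Since C is a knave, "C is the same type as A" needs to be False, which holds.
D (knave): "B is a knave" — False. ✓
Since E is a knave, "C is a knight and D is a knave" needs to be False, which holds.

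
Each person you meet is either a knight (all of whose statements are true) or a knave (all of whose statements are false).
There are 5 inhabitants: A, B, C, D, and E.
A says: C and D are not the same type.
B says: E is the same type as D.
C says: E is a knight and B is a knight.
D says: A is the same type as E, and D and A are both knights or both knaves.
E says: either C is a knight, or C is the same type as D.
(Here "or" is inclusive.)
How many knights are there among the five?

1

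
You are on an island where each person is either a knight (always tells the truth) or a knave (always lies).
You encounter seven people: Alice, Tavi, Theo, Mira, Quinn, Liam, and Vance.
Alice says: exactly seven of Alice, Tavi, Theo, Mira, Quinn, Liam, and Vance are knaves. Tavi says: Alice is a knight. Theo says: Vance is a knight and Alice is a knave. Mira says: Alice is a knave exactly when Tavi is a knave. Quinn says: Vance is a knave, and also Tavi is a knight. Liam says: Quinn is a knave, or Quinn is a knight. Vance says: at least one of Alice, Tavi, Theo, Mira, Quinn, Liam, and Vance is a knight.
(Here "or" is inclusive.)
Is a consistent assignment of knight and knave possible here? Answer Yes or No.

Yes

One consistent assignment: Alice=knave, Tavi=knave, Theo=knight, Mira=knight, Quinn=knave, Liam=knight, Vance=knight.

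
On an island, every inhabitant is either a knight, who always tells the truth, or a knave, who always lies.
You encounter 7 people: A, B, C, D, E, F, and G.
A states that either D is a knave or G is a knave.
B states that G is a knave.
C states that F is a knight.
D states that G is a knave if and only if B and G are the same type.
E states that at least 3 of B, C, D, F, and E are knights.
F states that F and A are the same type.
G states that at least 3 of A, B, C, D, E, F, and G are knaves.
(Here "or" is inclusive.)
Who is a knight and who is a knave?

A is a knight, B is a knight, C is a knight, D is a knave, E is a knight, F is a knight, and G is a knave.

Since A is a knight, "either D is a knave or G is a knave" needs to be True, which holds.
B (knight): "G is a knave" — True. ✓
C is a knight, and the claim "F is a knight" is indeed True.
As a knave, D's statement "G is a knave if and only if B and G are the same type" should be false; it is.
As a knight, E's statement "at least 3 of B, C, D, F, and E are knights" should be True; it is.
F is a knight; "F and A are the same type" is True, as required.
Since G is a knave, "at least 3 of A, B, C, D, E, F, and G are knaves" needs to be false, which holds.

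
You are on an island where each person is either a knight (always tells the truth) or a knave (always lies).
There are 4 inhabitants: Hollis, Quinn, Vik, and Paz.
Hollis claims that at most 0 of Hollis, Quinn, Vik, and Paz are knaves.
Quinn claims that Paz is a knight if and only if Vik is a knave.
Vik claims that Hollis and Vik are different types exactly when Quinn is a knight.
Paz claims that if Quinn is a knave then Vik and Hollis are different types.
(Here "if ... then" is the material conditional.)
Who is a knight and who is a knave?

Hollis is a knave, Quinn is a knight, Vik is a knave, and Paz is a knight.

Hollis is a knave, so "at most 0 of Hollis, Quinn, Vik, and Paz are knaves" must be False — and it is.
Quinn is a knight, and the claim "Paz is a knight if and only if Vik is a knave" is indeed true.
Vik is a knave; "Hollis and Vik are different types exactly when Quinn is a knight" is False, as required.
Paz is a knight, and the claim "if Quinn is a knave then Vik and Hollis are different types" is indeed true.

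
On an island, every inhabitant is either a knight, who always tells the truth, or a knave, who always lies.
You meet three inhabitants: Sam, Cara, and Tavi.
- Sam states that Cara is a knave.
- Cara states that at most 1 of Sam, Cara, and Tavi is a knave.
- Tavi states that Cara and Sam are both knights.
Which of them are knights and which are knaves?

Knights: Sam. Knaves: Cara and Tavi.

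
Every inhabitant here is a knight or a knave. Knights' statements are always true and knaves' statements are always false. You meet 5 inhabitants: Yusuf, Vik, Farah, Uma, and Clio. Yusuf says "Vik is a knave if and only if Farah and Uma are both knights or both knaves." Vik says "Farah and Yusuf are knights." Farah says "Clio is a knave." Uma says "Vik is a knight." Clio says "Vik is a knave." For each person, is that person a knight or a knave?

Yusuf is a knight, Vik is a knave, Farah is a knave, Uma is a knave, and Clio is a knight.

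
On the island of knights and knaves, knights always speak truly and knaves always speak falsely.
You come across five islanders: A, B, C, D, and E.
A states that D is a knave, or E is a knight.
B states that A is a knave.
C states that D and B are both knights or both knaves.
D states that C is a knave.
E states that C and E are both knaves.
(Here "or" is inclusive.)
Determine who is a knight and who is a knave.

Suppose A is a knave. Then A's statement "D is a knave, or E is a knight" would have to be false. Checking the 16 ways to assign the others, none is consistent with every speaker.
(For instance, with B=knave, C=knight, D=knave, E=knave, A's claim "D is a knave, or E is a knight" comes out true where it would need to be false.)
So A must be a knight, making "D is a knave, or E is a knight" true. Taking A=knight, B=knave, C=knight, D=knave, E=knave, each remaining statement checks out:
  B (knave): "A is a knave" — false. ✓
  C (knight): "D and B are both knights or both knaves" — true. ✓
  D (knave): "C is a knave" — false. ✓
  E (knave): "C and E are both knaves" — false. ✓
This is the unique consistent assignment.

Knights: A and C. Knaves: B, D, and E.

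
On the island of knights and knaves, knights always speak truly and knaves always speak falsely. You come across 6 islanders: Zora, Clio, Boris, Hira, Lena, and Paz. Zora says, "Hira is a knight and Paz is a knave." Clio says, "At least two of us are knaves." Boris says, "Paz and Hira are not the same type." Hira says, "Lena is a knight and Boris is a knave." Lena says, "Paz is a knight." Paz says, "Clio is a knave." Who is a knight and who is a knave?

Knights: Clio. Knaves: Zora, Boris, Hira, Lena, and Paz.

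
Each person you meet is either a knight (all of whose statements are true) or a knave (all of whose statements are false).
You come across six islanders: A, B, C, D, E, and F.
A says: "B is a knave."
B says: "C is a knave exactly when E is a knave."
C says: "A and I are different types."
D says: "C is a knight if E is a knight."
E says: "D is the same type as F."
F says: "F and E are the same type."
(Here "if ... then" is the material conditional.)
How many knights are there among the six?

5

The unique consistent assignment is A=knave, B=knight, C=knight, D=knight, E=knight, F=knight.
That has 5 knights.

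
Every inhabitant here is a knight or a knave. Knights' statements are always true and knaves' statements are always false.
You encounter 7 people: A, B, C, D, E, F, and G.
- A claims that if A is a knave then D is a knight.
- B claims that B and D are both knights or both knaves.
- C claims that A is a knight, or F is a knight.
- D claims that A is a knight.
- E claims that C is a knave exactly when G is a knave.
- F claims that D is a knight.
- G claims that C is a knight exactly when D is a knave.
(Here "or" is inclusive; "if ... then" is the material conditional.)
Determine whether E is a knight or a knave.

Consistent assignments: {A=knight, B=knight, C=knight, D=knight, E=knave, F=knight, G=knave}; {A=knight, B=knave, C=knight, D=knight, E=knave, F=knight, G=knave}
In every consistent assignment, E is a knave.

E is a knave.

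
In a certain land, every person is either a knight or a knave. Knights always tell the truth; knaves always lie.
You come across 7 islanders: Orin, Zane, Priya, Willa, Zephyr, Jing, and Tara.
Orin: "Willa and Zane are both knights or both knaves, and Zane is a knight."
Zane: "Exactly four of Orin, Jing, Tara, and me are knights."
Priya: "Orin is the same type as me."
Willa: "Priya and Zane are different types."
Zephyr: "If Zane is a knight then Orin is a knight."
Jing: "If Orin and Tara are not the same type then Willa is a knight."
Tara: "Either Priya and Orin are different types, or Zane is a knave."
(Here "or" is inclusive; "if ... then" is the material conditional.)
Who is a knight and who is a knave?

Knights: Orin, Zane, Willa, Zephyr, Jing, and Tara. Knaves: Priya.

Orin is a knight, so "Willa and Zane are both knights or both knaves, and Zane is a knight" must be true — and it is.
Zane is a knight, so "exactly four of Orin, Jing, Tara, and me are knights" must be true — and it is.
Priya is a knave, and the claim "Orin is the same type as me" is indeed false.
Since Willa is a knight, "Priya and Zane are different types" needs to be true, which holds.
Zephyr (knight): "if Zane is a knight then Orin is a knight" — true. ✓
Jing (knight): "if Orin and Tara are not the same type then Willa is a knight" — true. ✓
Tara (knight): "either Priya and Orin are different types, or Zane is a knave" — true. ✓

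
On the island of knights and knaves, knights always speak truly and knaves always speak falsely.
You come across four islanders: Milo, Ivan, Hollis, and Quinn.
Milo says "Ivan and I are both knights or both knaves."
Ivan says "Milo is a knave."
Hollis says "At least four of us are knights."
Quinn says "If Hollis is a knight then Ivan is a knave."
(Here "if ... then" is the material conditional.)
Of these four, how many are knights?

The unique consistent assignment is Milo=knave, Ivan=knight, Hollis=knave, Quinn=knight.
That has 2 knights.

2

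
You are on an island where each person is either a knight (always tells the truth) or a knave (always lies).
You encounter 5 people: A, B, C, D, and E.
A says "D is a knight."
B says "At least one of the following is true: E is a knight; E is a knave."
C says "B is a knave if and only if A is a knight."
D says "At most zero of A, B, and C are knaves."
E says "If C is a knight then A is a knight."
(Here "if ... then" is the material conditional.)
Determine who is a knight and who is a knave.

Knights: B and C. Knaves: A, D, and E.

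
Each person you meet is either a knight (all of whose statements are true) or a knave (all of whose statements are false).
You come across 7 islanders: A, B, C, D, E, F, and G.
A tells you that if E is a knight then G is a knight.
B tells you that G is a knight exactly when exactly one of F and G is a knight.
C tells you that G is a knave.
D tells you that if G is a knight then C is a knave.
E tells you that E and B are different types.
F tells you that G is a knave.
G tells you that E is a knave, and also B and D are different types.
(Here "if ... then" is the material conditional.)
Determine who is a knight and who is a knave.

A is a knave, B is a knave, C is a knight, D is a knight, E is a knight, F is a knight, and G is a knave.

As a knave, A's statement "if E is a knight then G is a knight" should be False; it is.
B is a knave, and the claim "G is a knight exactly when exactly one of F and G is a knight" is indeed False.
C is a knight; "G is a knave" is true, as required.
D is a knight, so "if G is a knight then C is a knave" must be true — and it is.
Since E is a knight, "E and B are different types" needs to be true, which holds.
F is a knight, and the claim "G is a knave" is indeed true.
As a knave, G's statement "E is a knave, and also B and D are different types" should be False; it is.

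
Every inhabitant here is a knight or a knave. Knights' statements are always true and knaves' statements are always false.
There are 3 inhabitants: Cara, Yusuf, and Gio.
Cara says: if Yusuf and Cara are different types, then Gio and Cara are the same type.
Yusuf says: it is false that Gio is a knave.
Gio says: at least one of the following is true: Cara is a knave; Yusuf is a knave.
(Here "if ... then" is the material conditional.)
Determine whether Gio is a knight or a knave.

Gio is a knight.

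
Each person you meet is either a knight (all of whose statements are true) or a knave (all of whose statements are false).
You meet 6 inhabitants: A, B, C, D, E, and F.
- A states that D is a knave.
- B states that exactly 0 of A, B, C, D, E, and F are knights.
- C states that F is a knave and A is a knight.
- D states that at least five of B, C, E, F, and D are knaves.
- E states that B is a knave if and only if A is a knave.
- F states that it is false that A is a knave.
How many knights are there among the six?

The unique consistent assignment is A=knight, B=knave, C=knave, D=knave, E=knave, F=knight.
That has 2 knights.

2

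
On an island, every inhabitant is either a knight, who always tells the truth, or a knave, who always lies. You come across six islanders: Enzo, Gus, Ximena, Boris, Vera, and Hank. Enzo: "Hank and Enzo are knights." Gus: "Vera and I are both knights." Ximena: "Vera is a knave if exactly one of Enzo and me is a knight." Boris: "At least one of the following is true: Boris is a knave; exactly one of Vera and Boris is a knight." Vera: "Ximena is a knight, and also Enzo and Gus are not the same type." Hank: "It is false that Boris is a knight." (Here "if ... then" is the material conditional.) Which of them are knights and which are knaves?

Enzo is a knave, Gus is a knave, Ximena is a knight, Boris is a knight, Vera is a knave, and Hank is a knave.

Enzo is a knave; "Hank and Enzo are knights" is false, as required.
Gus is a knave, and the claim "Vera and I are both knights" is indeed false.
Ximena is a knight, so "Vera is a knave if exactly one of Enzo and me is a knight" must be True — and it is.
Since Boris is a knight, "at least one of the following is true: Boris is a knave; exactly one of Vera and Boris is a knight" needs to be True, which holds.
As a knave, Vera's statement "Ximena is a knight, and also Enzo and Gus are not the same type" should be false; it is.
Hank (knave): "it is false that Boris is a knight" — false. ✓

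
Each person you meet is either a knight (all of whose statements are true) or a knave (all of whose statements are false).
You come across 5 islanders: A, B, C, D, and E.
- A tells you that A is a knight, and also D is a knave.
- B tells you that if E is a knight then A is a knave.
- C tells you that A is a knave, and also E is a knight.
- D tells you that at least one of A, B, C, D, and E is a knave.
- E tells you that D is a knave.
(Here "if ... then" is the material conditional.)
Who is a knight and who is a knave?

As a knave, A's statement "A is a knight, and also D is a knave" should be False; it is.
B (knight): "if E is a knight then A is a knave" — true. ✓
As a knave, C's statement "A is a knave, and also E is a knight" should be False; it is.
As a knight, D's statement "at least one of A, B, C, D, and E is a knave" should be true; it is.
E (knave): "D is a knave" — False. ✓

A is a knave, B is a knight, C is a knave, D is a knight, and E is a knave.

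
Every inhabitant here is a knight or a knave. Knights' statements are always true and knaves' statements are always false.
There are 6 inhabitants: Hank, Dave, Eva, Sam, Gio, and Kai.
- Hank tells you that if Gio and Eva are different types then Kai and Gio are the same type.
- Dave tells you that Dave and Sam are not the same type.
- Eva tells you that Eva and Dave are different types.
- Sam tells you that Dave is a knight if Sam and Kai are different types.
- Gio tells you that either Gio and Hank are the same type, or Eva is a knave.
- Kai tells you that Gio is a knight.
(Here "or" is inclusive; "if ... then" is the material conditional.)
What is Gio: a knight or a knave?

Gio is a knight.

Consistent assignments: {Hank=knight, Dave=knave, Eva=knight, Sam=knave, Gio=knight, Kai=knight}; {Hank=knight, Dave=knave, Eva=knave, Sam=knave, Gio=knight, Kai=knight}
In every consistent assignment, Gio is a knight.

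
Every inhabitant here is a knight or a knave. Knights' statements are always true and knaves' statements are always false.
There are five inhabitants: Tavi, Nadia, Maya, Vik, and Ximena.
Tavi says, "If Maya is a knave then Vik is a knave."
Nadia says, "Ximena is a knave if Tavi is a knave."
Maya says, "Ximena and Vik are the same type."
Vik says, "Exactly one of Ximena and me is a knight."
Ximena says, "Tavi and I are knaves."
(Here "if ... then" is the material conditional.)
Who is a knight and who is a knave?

Tavi is a knight, Nadia is a knight, Maya is a knight, Vik is a knave, and Ximena is a knave.

Since Tavi is a knight, "if Maya is a knave then Vik is a knave" needs to be true, which holds.
Nadia is a knight, and the claim "Ximena is a knave if Tavi is a knave" is indeed true.
Maya is a knight, so "Ximena and Vik are the same type" must be true — and it is.
Vik is a knave; "exactly one of Ximena and me is a knight" is False, as required.
Ximena is a knave, so "Tavi and I are knaves" must be False — and it is.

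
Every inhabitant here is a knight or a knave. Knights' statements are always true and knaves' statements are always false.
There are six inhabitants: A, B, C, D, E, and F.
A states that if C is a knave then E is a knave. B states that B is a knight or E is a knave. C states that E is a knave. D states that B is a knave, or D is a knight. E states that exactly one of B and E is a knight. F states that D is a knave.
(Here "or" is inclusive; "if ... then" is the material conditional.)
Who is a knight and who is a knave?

A (knave): "if C is a knave then E is a knave" — false. ✓
Since B is a knave, "B is a knight or E is a knave" needs to be false, which holds.
C (knave): "E is a knave" — false. ✓
D is a knight, so "B is a knave, or D is a knight" must be true — and it is.
Since E is a knight, "exactly one of B and E is a knight" needs to be true, which holds.
As a knave, F's statement "D is a knave" should be false; it is.

Knights: D and E. Knaves: A, B, C, and F.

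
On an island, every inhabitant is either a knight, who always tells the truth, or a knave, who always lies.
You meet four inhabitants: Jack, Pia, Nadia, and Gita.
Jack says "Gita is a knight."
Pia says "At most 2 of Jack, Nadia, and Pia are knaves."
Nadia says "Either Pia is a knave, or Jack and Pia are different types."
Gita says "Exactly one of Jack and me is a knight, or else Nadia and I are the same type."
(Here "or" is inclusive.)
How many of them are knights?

The unique consistent assignment is Jack=knave, Pia=knight, Nadia=knight, Gita=knave.
That has 2 knights.

2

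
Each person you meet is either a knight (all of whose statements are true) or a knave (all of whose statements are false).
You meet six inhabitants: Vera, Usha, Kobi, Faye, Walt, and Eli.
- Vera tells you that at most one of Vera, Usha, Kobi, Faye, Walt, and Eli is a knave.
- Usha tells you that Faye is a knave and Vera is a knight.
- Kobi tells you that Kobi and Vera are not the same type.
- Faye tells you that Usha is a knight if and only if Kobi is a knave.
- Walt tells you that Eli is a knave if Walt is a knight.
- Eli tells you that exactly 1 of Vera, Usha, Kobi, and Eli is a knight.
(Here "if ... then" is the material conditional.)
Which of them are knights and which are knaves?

Vera is a knave, Usha is a knave, Kobi is a knave, Faye is a knave, Walt is a knight, and Eli is a knave.

As a knave, Vera's statement "at most one of Vera, Usha, Kobi, Faye, Walt, and Eli is a knave" should be false; it is.
Since Usha is a knave, "Faye is a knave and Vera is a knight" needs to be false, which holds.
As a knave, Kobi's statement "Kobi and Vera are not the same type" should be false; it is.
As a knave, Faye's statement "Usha is a knight if and only if Kobi is a knave" should be false; it is.
Walt is a knight; "Eli is a knave if Walt is a knight" is True, as required.
Eli is a knave, and the claim "exactly 1 of Vera, Usha, Kobi, and Eli is a knight" is indeed false.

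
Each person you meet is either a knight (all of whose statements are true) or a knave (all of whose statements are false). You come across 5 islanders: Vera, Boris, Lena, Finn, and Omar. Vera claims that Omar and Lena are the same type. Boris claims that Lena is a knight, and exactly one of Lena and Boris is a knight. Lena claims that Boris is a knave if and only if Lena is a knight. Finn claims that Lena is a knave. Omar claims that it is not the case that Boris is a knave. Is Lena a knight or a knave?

Lena is a knave.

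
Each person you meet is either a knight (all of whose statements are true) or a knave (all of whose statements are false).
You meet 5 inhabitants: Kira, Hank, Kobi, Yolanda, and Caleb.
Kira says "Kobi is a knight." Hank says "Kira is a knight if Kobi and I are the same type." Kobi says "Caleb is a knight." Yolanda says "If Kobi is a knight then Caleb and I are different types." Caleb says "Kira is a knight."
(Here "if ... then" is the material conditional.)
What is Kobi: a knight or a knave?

Consistent assignments: {Kira=knave, Hank=knight, Kobi=knave, Yolanda=knight, Caleb=knave}; {Kira=knave, Hank=knave, Kobi=knave, Yolanda=knight, Caleb=knave}
In every consistent assignment, Kobi is a knave.

Kobi is a knave.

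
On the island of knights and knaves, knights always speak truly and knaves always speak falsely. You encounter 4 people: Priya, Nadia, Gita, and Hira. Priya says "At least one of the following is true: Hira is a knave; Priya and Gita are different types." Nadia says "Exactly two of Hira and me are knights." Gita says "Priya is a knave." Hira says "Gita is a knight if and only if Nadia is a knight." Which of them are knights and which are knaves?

Knights: Priya and Hira. Knaves: Nadia and Gita.

Priya (knight): "at least one of the following is true: Hira is a knave; Priya and Gita are different types" — True. ✓
Nadia (knave): "exactly two of Hira and me are knights" — false. ✓
Gita is a knave; "Priya is a knave" is false, as required.
Hira is a knight; "Gita is a knight if and only if Nadia is a knight" is True, as required.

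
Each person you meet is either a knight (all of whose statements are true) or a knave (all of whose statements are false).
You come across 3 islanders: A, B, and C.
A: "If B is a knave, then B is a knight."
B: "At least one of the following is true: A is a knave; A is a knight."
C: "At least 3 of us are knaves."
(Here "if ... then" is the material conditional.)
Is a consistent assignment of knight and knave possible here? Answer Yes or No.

Yes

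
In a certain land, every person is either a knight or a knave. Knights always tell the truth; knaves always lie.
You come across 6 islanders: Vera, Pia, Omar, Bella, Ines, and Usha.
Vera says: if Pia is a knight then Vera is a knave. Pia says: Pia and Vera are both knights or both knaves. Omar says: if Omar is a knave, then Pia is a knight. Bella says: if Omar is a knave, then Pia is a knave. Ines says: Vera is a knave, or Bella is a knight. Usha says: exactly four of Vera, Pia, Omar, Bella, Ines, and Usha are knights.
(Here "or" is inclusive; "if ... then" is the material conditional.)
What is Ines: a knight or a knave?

Ines is a knight.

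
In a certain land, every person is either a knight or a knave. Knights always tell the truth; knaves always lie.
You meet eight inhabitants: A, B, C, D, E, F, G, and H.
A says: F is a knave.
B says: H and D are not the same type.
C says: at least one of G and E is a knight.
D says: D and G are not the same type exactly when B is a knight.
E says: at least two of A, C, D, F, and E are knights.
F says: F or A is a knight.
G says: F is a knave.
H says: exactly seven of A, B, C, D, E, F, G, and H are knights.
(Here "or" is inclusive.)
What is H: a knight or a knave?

H is a knave.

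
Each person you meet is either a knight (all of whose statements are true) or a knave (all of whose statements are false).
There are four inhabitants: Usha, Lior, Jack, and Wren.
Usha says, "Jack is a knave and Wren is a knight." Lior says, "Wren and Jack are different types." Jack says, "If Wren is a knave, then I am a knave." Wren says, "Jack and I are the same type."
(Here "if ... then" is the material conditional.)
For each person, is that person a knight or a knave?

Usha is a knave, Lior is a knave, Jack is a knight, and Wren is a knight.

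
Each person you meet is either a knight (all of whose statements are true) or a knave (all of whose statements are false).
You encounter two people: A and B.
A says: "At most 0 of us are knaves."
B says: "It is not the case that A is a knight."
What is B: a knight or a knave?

B is a knight.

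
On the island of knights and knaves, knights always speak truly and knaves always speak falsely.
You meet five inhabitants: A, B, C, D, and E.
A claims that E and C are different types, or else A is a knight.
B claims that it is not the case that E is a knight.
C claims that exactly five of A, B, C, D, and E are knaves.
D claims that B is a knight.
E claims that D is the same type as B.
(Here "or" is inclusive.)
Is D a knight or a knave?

D is a knave.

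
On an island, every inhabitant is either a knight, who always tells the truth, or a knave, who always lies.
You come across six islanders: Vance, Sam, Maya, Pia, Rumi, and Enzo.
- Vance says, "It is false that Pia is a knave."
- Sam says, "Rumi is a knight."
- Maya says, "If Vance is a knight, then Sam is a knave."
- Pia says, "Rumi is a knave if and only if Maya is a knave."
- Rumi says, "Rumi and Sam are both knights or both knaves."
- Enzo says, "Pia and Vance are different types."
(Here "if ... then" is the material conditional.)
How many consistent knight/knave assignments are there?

0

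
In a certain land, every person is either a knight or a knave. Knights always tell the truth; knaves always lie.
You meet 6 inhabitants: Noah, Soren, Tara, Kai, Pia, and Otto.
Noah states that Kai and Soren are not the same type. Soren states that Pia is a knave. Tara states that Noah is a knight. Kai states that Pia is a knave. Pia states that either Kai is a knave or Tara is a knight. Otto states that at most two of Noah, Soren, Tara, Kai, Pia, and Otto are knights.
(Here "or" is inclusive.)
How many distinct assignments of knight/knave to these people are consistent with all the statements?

1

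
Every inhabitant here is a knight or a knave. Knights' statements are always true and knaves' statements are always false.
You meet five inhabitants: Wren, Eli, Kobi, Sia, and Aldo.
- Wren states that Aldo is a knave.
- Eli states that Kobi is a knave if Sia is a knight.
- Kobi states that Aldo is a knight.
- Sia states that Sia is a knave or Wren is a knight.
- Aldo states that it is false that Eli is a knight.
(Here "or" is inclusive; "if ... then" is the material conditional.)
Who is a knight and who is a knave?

Wren is a knight, Eli is a knight, Kobi is a knave, Sia is a knight, and Aldo is a knave.

Since Wren is a knight, "Aldo is a knave" needs to be true, which holds.
As a knight, Eli's statement "Kobi is a knave if Sia is a knight" should be true; it is.
Kobi is a knave, so "Aldo is a knight" must be false — and it is.
As a knight, Sia's statement "Sia is a knave or Wren is a knight" should be true; it is.
Aldo is a knave; "it is false that Eli is a knight" is false, as required.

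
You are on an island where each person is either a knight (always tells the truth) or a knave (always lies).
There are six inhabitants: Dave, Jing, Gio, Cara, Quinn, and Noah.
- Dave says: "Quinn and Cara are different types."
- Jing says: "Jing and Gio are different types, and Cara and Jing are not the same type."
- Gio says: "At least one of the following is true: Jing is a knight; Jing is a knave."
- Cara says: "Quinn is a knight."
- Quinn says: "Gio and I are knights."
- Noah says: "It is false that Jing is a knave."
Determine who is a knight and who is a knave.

Dave is a knave, and the claim "Quinn and Cara are different types" is indeed False.
Jing (knave): "Jing and Gio are different types, and Cara and Jing are not the same type" — False. ✓
Gio is a knight, and the claim "at least one of the following is true: Jing is a knight; Jing is a knave" is indeed true.
Cara is a knave; "Quinn is a knight" is False, as required.
Quinn is a knave; "Gio and I are knights" is False, as required.
As a knave, Noah's statement "it is false that Jing is a knave" should be False; it is.

Dave is a knave, Jing is a knave, Gio is a knight, Cara is a knave, Quinn is a knave, and Noah is a knave.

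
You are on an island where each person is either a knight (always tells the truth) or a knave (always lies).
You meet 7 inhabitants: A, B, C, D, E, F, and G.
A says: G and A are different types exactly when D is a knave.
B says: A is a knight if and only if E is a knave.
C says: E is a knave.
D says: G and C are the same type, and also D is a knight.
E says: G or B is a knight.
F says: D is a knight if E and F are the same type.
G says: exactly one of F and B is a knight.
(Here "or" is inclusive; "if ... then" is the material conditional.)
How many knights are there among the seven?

1

The unique consistent assignment is A=knave, B=knave, C=knight, D=knave, E=knave, F=knave, G=knave.
That has 1 knight.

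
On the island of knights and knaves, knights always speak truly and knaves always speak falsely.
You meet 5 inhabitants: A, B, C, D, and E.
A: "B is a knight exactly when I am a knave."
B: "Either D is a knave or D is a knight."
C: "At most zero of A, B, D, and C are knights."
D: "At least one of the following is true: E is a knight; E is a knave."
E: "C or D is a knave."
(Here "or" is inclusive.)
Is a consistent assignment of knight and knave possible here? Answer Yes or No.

No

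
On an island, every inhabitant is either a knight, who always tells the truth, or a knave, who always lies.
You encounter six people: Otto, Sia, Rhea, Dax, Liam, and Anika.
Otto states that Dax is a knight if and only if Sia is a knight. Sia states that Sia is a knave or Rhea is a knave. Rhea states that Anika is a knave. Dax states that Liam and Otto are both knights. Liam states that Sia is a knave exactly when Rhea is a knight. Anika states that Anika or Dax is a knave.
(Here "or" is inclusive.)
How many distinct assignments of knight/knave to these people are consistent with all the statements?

1

Consistent assignments:
  Otto=knave, Sia=knight, Rhea=knave, Dax=knave, Liam=knight, Anika=knight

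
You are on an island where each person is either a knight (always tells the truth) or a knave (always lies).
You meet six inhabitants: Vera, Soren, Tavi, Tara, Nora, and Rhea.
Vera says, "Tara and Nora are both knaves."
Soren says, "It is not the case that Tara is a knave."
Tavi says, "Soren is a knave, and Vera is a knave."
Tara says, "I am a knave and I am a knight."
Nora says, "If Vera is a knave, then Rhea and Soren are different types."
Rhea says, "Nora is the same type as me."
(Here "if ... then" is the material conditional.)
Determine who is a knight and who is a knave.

Vera is a knave, Soren is a knave, Tavi is a knight, Tara is a knave, Nora is a knight, and Rhea is a knight.

Vera is a knave; "Tara and Nora are both knaves" is false, as required.
Soren is a knave, so "it is not the case that Tara is a knave" must be false — and it is.
Tavi is a knight; "Soren is a knave, and Vera is a knave" is True, as required.
Tara is a knave; "I am a knave and I am a knight" is false, as required.
Nora (knight): "if Vera is a knave, then Rhea and Soren are different types" — True. ✓
Rhea is a knight; "Nora is the same type as me" is True, as required.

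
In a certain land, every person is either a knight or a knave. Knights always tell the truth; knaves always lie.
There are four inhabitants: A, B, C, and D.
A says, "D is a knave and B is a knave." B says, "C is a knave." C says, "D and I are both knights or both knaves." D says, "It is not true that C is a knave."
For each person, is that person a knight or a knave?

As a knave, A's statement "D is a knave and B is a knave" should be False; it is.
B (knave): "C is a knave" — False. ✓
Since C is a knight, "D and I are both knights or both knaves" needs to be True, which holds.
As a knight, D's statement "it is not true that C is a knave" should be True; it is.

Knights: C and D. Knaves: A and B.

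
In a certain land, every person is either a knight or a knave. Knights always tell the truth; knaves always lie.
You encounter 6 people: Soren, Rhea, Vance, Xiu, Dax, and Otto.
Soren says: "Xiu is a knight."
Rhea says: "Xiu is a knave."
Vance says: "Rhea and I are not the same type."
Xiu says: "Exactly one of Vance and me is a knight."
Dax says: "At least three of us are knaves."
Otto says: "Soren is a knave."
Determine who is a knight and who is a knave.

Soren is a knight, so "Xiu is a knight" must be True — and it is.
Rhea is a knave, so "Xiu is a knave" must be False — and it is.
Vance is a knave; "Rhea and I are not the same type" is False, as required.
Xiu is a knight; "exactly one of Vance and me is a knight" is True, as required.
Dax is a knight; "at least three of us are knaves" is True, as required.
Since Otto is a knave, "Soren is a knave" needs to be False, which holds.

Soren is a knight, Rhea is a knave, Vance is a knave, Xiu is a knight, Dax is a knight, and Otto is a knave.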